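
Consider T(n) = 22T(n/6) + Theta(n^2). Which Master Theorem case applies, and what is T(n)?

Master Theorem for T(n) = 22T(n/6) + O(n^2):

a = 22, b = 6, c = 2
log_b(a) = log_6(22) = 1.7251

Case 3: c = 2 > log_6(22) = 1.7251
T(n) = O(n^2) = O(n^2)

For T(n) = 22T(n/6) + O(n^2): log_6(22) = 1.7251. This is Case 3 of the Master Theorem (c > log_b(a), work dominated by root), giving O(n^2).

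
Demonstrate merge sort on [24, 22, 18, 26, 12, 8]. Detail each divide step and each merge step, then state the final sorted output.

Merge sort trace:

Split: [24, 22, 18, 26, 12, 8] -> [24, 22, 18] and [26, 12, 8]
  Split: [24, 22, 18] -> [24] and [22, 18]
    Split: [22, 18] -> [22] and [18]
    Merge: [22] + [18] -> [18, 22]
  Merge: [24] + [18, 22] -> [18, 22, 24]
  Split: [26, 12, 8] -> [26] and [12, 8]
    Split: [12, 8] -> [12] and [8]
    Merge: [12] + [8] -> [8, 12]
  Merge: [26] + [8, 12] -> [8, 12, 26]
Merge: [18, 22, 24] + [8, 12, 26] -> [8, 12, 18, 22, 24, 26]

Final sorted array: [8, 12, 18, 22, 24, 26]

The merge sort proceeds by recursively splitting the array and merging sorted halves.
After all merges, the sorted array is [8, 12, 18, 22, 24, 26].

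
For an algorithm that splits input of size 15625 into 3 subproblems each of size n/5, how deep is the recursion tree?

For divide and conquer with division factor 5:

Problem sizes at each level:
Level 0: 15625
Level 1: 3125
Level 2: 625
Level 3: 125
Level 4: 25
Level 5: 5
Level 6: 1

The root is level 0 and the size-1 base case is level 6 (the tree spans levels 0 through 6, i.e. 7 levels counting the root), so the depth is the number of divisions: log_5(15625) = 6

The recursion tree depth is log_5(15625) = 6. At each level, the problem size is divided by 5, so it takes 6 divisions to reduce to a base case of size 1. The algorithm makes 3 recursive calls at each level.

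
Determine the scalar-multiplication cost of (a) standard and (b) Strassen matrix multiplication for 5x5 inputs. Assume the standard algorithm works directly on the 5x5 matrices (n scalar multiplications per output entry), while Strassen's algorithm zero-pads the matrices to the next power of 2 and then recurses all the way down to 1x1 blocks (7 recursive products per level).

Matrix multiplication for 5x5 matrices:

Strassen's algorithm requires power-of-2 dimensions. Pad 5x5 to 8x8 (next power of 2).

Standard algorithm: 5^3 = 125 multiplications
Strassen's algorithm: 7^(log2(8)) = 7^3 = 343 multiplications
Difference: 125 - 343 = -218 (Strassen uses MORE here due to padding overhead — for small or just-over-power-of-2 n, padding can outweigh the per-level savings)

Standard: 125 multiplications (5^3). Strassen: 343 multiplications (7^3, after padding to 8x8). Strassen reduces 8 recursive multiplications to 7 at each level.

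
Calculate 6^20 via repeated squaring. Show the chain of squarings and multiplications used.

Computing 6^20 by squaring (build up from 6^1; each line after the first costs one multiplication):

6^1 = 6
6^2 = (6^1)^2 = 6^2 = 36
6^4 = (6^2)^2 = 36^2 = 1296
6^5 = 6 * 6^4 = 6 * 1296 = 7776
6^10 = (6^5)^2 = 7776^2 = 60466176
6^20 = (6^10)^2 = 60466176^2 = 3656158440062976

Result: 3656158440062976
Multiplications needed: 5 (5 lines after 6^1)

6^20 = 3656158440062976. Using exponentiation by squaring, this requires 5 multiplications. The key idea: if the exponent is even, square the half-power; if odd, multiply by the base once.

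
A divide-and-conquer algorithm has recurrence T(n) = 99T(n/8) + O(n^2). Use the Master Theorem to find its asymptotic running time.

Master Theorem for T(n) = 99T(n/8) + O(n^2):

a = 99, b = 8, c = 2
log_b(a) = log_8(99) = 2.2098

Case 1: c = 2 < log_8(99) = 2.2098
T(n) = O(n^(log_8 99))

For T(n) = 99T(n/8) + O(n^2): log_8(99) = 2.2098. This is Case 1 of the Master Theorem (c < log_b(a), work dominated by leaves), giving O(n^(log_8 99)).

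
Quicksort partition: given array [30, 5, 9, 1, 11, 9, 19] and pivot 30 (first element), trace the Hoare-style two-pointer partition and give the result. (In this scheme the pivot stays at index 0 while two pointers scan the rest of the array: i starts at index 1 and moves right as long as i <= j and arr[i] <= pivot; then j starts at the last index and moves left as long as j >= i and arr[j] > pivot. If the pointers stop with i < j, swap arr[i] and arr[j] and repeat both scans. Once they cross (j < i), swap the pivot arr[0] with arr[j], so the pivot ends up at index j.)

Hoare-style two-pointer partition with pivot = 30:

Initial array: [30, 5, 9, 1, 11, 9, 19]

Pointers start at i = 1, j = 6.
i ends at 7, j ends at 6: the pointers have crossed (j < i), so scanning stops.

Swap pivot arr[0] with arr[6] to place pivot at position 6: [19, 5, 9, 1, 11, 9, 30]
Pivot position: 6

After partitioning with pivot 30, the array becomes [19, 5, 9, 1, 11, 9, 30]. The pivot is placed at index 6. All elements to the left of the pivot are <= 30, and all elements to the right are > 30.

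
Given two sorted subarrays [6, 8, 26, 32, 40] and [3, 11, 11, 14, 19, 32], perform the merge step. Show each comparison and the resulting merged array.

Merging process:

Compare 6 vs 3: take 3 from right. Merged: [3]
Compare 6 vs 11: take 6 from left. Merged: [3, 6]
Compare 8 vs 11: take 8 from left. Merged: [3, 6, 8]
Compare 26 vs 11: take 11 from right. Merged: [3, 6, 8, 11]
Compare 26 vs 11: take 11 from right. Merged: [3, 6, 8, 11, 11]
Compare 26 vs 14: take 14 from right. Merged: [3, 6, 8, 11, 11, 14]
Compare 26 vs 19: take 19 from right. Merged: [3, 6, 8, 11, 11, 14, 19]
Compare 26 vs 32: take 26 from left. Merged: [3, 6, 8, 11, 11, 14, 19, 26]
Compare 32 vs 32: take 32 from left. Merged: [3, 6, 8, 11, 11, 14, 19, 26, 32]
Compare 40 vs 32: take 32 from right. Merged: [3, 6, 8, 11, 11, 14, 19, 26, 32, 32]
Append remaining from left: [40]. Merged: [3, 6, 8, 11, 11, 14, 19, 26, 32, 32, 40]

Final merged array: [3, 6, 8, 11, 11, 14, 19, 26, 32, 32, 40]
Total comparisons: 10

The merged array is [3, 6, 8, 11, 11, 14, 19, 26, 32, 32, 40], requiring 10 comparisons. The merge step runs in O(n) time where n is the total number of elements.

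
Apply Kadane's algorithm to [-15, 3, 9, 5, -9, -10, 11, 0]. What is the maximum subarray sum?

Using Kadane's algorithm on [-15, 3, 9, 5, -9, -10, 11, 0]:

Scanning through the array:
Position 1 (value 3): max_ending_here = 3, max_so_far = 3
Position 2 (value 9): max_ending_here = 12, max_so_far = 12
Position 3 (value 5): max_ending_here = 17, max_so_far = 17
Position 4 (value -9): max_ending_here = 8, max_so_far = 17
Position 5 (value -10): max_ending_here = -2, max_so_far = 17
Position 6 (value 11): max_ending_here = 11, max_so_far = 17
Position 7 (value 0): max_ending_here = 11, max_so_far = 17

Maximum subarray: [3, 9, 5]
Maximum sum: 17

The maximum subarray is [3, 9, 5] with sum 17. This subarray runs from index 1 to index 3.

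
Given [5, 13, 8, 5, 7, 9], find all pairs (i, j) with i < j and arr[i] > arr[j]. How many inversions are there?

Finding inversions in [5, 13, 8, 5, 7, 9]:

(1, 2): arr[1]=13 > arr[2]=8
(1, 3): arr[1]=13 > arr[3]=5
(1, 4): arr[1]=13 > arr[4]=7
(1, 5): arr[1]=13 > arr[5]=9
(2, 3): arr[2]=8 > arr[3]=5
(2, 4): arr[2]=8 > arr[4]=7

Total inversions: 6

The array has 6 inversion(s): (1,2), (1,3), (1,4), (1,5), (2,3), (2,4). Each pair (i,j) satisfies i < j and arr[i] > arr[j].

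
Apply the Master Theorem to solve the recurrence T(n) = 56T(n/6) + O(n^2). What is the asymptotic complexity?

Master Theorem for T(n) = 56T(n/6) + O(n^2):

a = 56, b = 6, c = 2
log_b(a) = log_6(56) = 2.2466

Case 1: c = 2 < log_6(56) = 2.2466
T(n) = O(n^(log_6 56))

For T(n) = 56T(n/6) + O(n^2): log_6(56) = 2.2466. This is Case 1 of the Master Theorem (c < log_b(a), work dominated by leaves), giving O(n^(log_6 56)).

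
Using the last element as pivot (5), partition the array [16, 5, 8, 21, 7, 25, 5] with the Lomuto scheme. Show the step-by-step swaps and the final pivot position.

Lomuto partition with pivot = 5:

Initial array: [16, 5, 8, 21, 7, 25, 5]

arr[0]=16 > 5: no swap
arr[1]=5 <= 5: swap with position 0, array becomes [5, 16, 8, 21, 7, 25, 5]
arr[2]=8 > 5: no swap
arr[3]=21 > 5: no swap
arr[4]=7 > 5: no swap
arr[5]=25 > 5: no swap

Place pivot at position 1: [5, 5, 8, 21, 7, 25, 16]
Pivot position: 1

After partitioning with pivot 5, the array becomes [5, 5, 8, 21, 7, 25, 16]. The pivot is placed at index 1. All elements to the left of the pivot are <= 5, and all elements to the right are > 5.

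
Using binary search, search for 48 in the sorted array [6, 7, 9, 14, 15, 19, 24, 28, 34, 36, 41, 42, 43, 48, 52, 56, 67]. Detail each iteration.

Binary search for 48 in [6, 7, 9, 14, 15, 19, 24, 28, 34, 36, 41, 42, 43, 48, 52, 56, 67]:

lo=0, hi=16, mid=8, arr[mid]=34 -> 34 < 48, search right half
lo=9, hi=16, mid=12, arr[mid]=43 -> 43 < 48, search right half
lo=13, hi=16, mid=14, arr[mid]=52 -> 52 > 48, search left half
lo=13, hi=13, mid=13, arr[mid]=48 -> Found target at index 13!

Binary search finds 48 at index 13 after 4 comparisons. The search repeatedly halves the search space by comparing with the middle element.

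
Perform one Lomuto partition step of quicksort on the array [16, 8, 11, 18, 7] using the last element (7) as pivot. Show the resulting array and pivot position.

Lomuto partition with pivot = 7:

Initial array: [16, 8, 11, 18, 7]

arr[0]=16 > 7: no swap
arr[1]=8 > 7: no swap
arr[2]=11 > 7: no swap
arr[3]=18 > 7: no swap

Place pivot at position 0: [7, 8, 11, 18, 16]
Pivot position: 0

After partitioning with pivot 7, the array becomes [7, 8, 11, 18, 16]. The pivot is placed at index 0. All elements to the left of the pivot are <= 7, and all elements to the right are > 7.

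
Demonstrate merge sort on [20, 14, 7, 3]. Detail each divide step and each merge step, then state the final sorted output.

Merge sort trace:

Split: [20, 14, 7, 3] -> [20, 14] and [7, 3]
  Split: [20, 14] -> [20] and [14]
  Merge: [20] + [14] -> [14, 20]
  Split: [7, 3] -> [7] and [3]
  Merge: [7] + [3] -> [3, 7]
Merge: [14, 20] + [3, 7] -> [3, 7, 14, 20]

Final sorted array: [3, 7, 14, 20]

The merge sort proceeds by recursively splitting the array and merging sorted halves.
After all merges, the sorted array is [3, 7, 14, 20].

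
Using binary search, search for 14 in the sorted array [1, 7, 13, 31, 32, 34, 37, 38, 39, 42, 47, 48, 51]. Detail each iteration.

Binary search for 14 in [1, 7, 13, 31, 32, 34, 37, 38, 39, 42, 47, 48, 51]:

lo=0, hi=12, mid=6, arr[mid]=37 -> 37 > 14, search left half
lo=0, hi=5, mid=2, arr[mid]=13 -> 13 < 14, search right half
lo=3, hi=5, mid=4, arr[mid]=32 -> 32 > 14, search left half
lo=3, hi=3, mid=3, arr[mid]=31 -> 31 > 14, search left half
lo=3 > hi=2, target 14 not found

Binary search determines that 14 is not in the array after 4 comparisons. The search space was exhausted without finding the target.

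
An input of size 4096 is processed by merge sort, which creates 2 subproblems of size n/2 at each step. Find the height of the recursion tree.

For divide and conquer with division factor 2:

Problem sizes at each level:
Level 0: 4096
Level 1: 2048
Level 2: 1024
Level 3: 512
Level 4: 256
Level 5: 128
Level 6: 64
Level 7: 32
Level 8: 16
Level 9: 8
Level 10: 4
Level 11: 2
Level 12: 1

The root is level 0 and the size-1 base case is level 12 (the tree spans levels 0 through 12, i.e. 13 levels counting the root), so the depth is the number of divisions: log_2(4096) = 12

The recursion tree depth is log_2(4096) = 12. At each level, the problem size is divided by 2, so it takes 12 divisions to reduce to a base case of size 1. The algorithm makes 2 recursive calls at each level.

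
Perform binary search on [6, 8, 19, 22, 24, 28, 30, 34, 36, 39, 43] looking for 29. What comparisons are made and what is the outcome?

Binary search for 29 in [6, 8, 19, 22, 24, 28, 30, 34, 36, 39, 43]:

lo=0, hi=10, mid=5, arr[mid]=28 -> 28 < 29, search right half
lo=6, hi=10, mid=8, arr[mid]=36 -> 36 > 29, search left half
lo=6, hi=7, mid=6, arr[mid]=30 -> 30 > 29, search left half
lo=6 > hi=5, target 29 not found

Binary search determines that 29 is not in the array after 3 comparisons. The search space was exhausted without finding the target.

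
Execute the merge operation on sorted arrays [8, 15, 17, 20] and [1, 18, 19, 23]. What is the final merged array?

Merging process:

Compare 8 vs 1: take 1 from right. Merged: [1]
Compare 8 vs 18: take 8 from left. Merged: [1, 8]
Compare 15 vs 18: take 15 from left. Merged: [1, 8, 15]
Compare 17 vs 18: take 17 from left. Merged: [1, 8, 15, 17]
Compare 20 vs 18: take 18 from right. Merged: [1, 8, 15, 17, 18]
Compare 20 vs 19: take 19 from right. Merged: [1, 8, 15, 17, 18, 19]
Compare 20 vs 23: take 20 from left. Merged: [1, 8, 15, 17, 18, 19, 20]
Append remaining from right: [23]. Merged: [1, 8, 15, 17, 18, 19, 20, 23]

Final merged array: [1, 8, 15, 17, 18, 19, 20, 23]
Total comparisons: 7

The merged array is [1, 8, 15, 17, 18, 19, 20, 23], requiring 7 comparisons. The merge step runs in O(n) time where n is the total number of elements.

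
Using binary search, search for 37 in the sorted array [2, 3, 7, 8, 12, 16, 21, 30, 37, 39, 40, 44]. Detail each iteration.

Binary search for 37 in [2, 3, 7, 8, 12, 16, 21, 30, 37, 39, 40, 44]:

lo=0, hi=11, mid=5, arr[mid]=16 -> 16 < 37, search right half
lo=6, hi=11, mid=8, arr[mid]=37 -> Found target at index 8!

Binary search finds 37 at index 8 after 2 comparisons. The search repeatedly halves the search space by comparing with the middle element.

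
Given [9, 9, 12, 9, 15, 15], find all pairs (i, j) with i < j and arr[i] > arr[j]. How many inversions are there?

Finding inversions in [9, 9, 12, 9, 15, 15]:

(2, 3): arr[2]=12 > arr[3]=9

Total inversions: 1

The array has 1 inversion(s): (2,3). Each pair (i,j) satisfies i < j and arr[i] > arr[j].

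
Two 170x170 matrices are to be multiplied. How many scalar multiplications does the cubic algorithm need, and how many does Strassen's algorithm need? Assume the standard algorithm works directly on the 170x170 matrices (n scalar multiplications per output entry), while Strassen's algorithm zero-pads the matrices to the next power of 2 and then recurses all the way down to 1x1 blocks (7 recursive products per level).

Matrix multiplication for 170x170 matrices:

Strassen's algorithm requires power-of-2 dimensions. Pad 170x170 to 256x256 (next power of 2).

Standard algorithm: 170^3 = 4913000 multiplications
Strassen's algorithm: 7^(log2(256)) = 7^8 = 5764801 multiplications
Difference: 4913000 - 5764801 = -851801 (Strassen uses MORE here due to padding overhead — for small or just-over-power-of-2 n, padding can outweigh the per-level savings)

Standard: 4913000 multiplications (170^3). Strassen: 5764801 multiplications (7^8, after padding to 256x256). Strassen reduces 8 recursive multiplications to 7 at each level.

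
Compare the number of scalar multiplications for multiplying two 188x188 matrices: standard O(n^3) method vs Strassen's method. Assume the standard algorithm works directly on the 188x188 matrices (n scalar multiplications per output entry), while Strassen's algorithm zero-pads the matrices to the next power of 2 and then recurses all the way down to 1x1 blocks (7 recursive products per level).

Matrix multiplication for 188x188 matrices:

Strassen's algorithm requires power-of-2 dimensions. Pad 188x188 to 256x256 (next power of 2).

Standard algorithm: 188^3 = 6644672 multiplications
Strassen's algorithm: 7^(log2(256)) = 7^8 = 5764801 multiplications
Savings: 6644672 - 5764801 = 879871 multiplications

Standard: 6644672 multiplications (188^3). Strassen: 5764801 multiplications (7^8, after padding to 256x256). Strassen reduces 8 recursive multiplications to 7 at each level.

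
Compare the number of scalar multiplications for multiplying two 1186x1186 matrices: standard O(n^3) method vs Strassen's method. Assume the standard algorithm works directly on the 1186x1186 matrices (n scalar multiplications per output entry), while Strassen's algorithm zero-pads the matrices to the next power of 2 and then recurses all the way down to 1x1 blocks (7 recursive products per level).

Matrix multiplication for 1186x1186 matrices:

Strassen's algorithm requires power-of-2 dimensions. Pad 1186x1186 to 2048x2048 (next power of 2).

Standard algorithm: 1186^3 = 1668222856 multiplications
Strassen's algorithm: 7^(log2(2048)) = 7^11 = 1977326743 multiplications
Difference: 1668222856 - 1977326743 = -309103887 (Strassen uses MORE here due to padding overhead — for small or just-over-power-of-2 n, padding can outweigh the per-level savings)

Standard: 1668222856 multiplications (1186^3). Strassen: 1977326743 multiplications (7^11, after padding to 2048x2048). Strassen reduces 8 recursive multiplications to 7 at each level.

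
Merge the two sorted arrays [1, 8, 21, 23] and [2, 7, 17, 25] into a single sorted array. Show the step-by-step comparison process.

Merging process:

Compare 1 vs 2: take 1 from left. Merged: [1]
Compare 8 vs 2: take 2 from right. Merged: [1, 2]
Compare 8 vs 7: take 7 from right. Merged: [1, 2, 7]
Compare 8 vs 17: take 8 from left. Merged: [1, 2, 7, 8]
Compare 21 vs 17: take 17 from right. Merged: [1, 2, 7, 8, 17]
Compare 21 vs 25: take 21 from left. Merged: [1, 2, 7, 8, 17, 21]
Compare 23 vs 25: take 23 from left. Merged: [1, 2, 7, 8, 17, 21, 23]
Append remaining from right: [25]. Merged: [1, 2, 7, 8, 17, 21, 23, 25]

Final merged array: [1, 2, 7, 8, 17, 21, 23, 25]
Total comparisons: 7

The merged array is [1, 2, 7, 8, 17, 21, 23, 25], requiring 7 comparisons. The merge step runs in O(n) time where n is the total number of elements.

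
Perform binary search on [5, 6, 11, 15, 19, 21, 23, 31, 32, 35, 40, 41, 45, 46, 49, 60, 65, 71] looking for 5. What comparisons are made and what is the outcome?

Binary search for 5 in [5, 6, 11, 15, 19, 21, 23, 31, 32, 35, 40, 41, 45, 46, 49, 60, 65, 71]:

lo=0, hi=17, mid=8, arr[mid]=32 -> 32 > 5, search left half
lo=0, hi=7, mid=3, arr[mid]=15 -> 15 > 5, search left half
lo=0, hi=2, mid=1, arr[mid]=6 -> 6 > 5, search left half
lo=0, hi=0, mid=0, arr[mid]=5 -> Found target at index 0!

Binary search finds 5 at index 0 after 4 comparisons. The search repeatedly halves the search space by comparing with the middle element.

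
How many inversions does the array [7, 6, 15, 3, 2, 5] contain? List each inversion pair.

Finding inversions in [7, 6, 15, 3, 2, 5]:

(0, 1): arr[0]=7 > arr[1]=6
(0, 3): arr[0]=7 > arr[3]=3
(0, 4): arr[0]=7 > arr[4]=2
(0, 5): arr[0]=7 > arr[5]=5
(1, 3): arr[1]=6 > arr[3]=3
(1, 4): arr[1]=6 > arr[4]=2
(1, 5): arr[1]=6 > arr[5]=5
(2, 3): arr[2]=15 > arr[3]=3
(2, 4): arr[2]=15 > arr[4]=2
(2, 5): arr[2]=15 > arr[5]=5
(3, 4): arr[3]=3 > arr[4]=2

Total inversions: 11

The array has 11 inversion(s): (0,1), (0,3), (0,4), (0,5), (1,3), (1,4), (1,5), (2,3), (2,4), (2,5), (3,4). Each pair (i,j) satisfies i < j and arr[i] > arr[j].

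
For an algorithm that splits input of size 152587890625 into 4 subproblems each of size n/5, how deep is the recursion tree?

For divide and conquer with division factor 5:

Problem sizes at each level:
Level 0: 152587890625
Level 1: 30517578125
Level 2: 6103515625
Level 3: 1220703125
Level 4: 244140625
Level 5: 48828125
Level 6: 9765625
Level 7: 1953125
Level 8: 390625
Level 9: 78125
Level 10: 15625
Level 11: 3125
Level 12: 625
Level 13: 125
Level 14: 25
Level 15: 5
Level 16: 1

The root is level 0 and the size-1 base case is level 16 (the tree spans levels 0 through 16, i.e. 17 levels counting the root), so the depth is the number of divisions: log_5(152587890625) = 16

The recursion tree depth is log_5(152587890625) = 16. At each level, the problem size is divided by 5, so it takes 16 divisions to reduce to a base case of size 1. The algorithm makes 4 recursive calls at each level.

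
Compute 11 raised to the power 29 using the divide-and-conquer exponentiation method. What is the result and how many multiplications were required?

Computing 11^29 by squaring (build up from 11^1; each line after the first costs one multiplication):

11^1 = 11
11^2 = (11^1)^2 = 11^2 = 121
11^3 = 11 * 11^2 = 11 * 121 = 1331
11^6 = (11^3)^2 = 1331^2 = 1771561
11^7 = 11 * 11^6 = 11 * 1771561 = 19487171
11^14 = (11^7)^2 = 19487171^2 = 379749833583241
11^28 = (11^14)^2 = 379749833583241^2 = 144209936106499234037676064081
11^29 = 11 * 11^28 = 11 * 144209936106499234037676064081 = 1586309297171491574414436704891

Result: 1586309297171491574414436704891
Multiplications needed: 7 (7 lines after 11^1)

11^29 = 1586309297171491574414436704891. Using exponentiation by squaring, this requires 7 multiplications. The key idea: if the exponent is even, square the half-power; if odd, multiply by the base once.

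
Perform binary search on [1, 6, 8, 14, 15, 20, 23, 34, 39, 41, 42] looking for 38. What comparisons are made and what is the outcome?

Binary search for 38 in [1, 6, 8, 14, 15, 20, 23, 34, 39, 41, 42]:

lo=0, hi=10, mid=5, arr[mid]=20 -> 20 < 38, search right half
lo=6, hi=10, mid=8, arr[mid]=39 -> 39 > 38, search left half
lo=6, hi=7, mid=6, arr[mid]=23 -> 23 < 38, search right half
lo=7, hi=7, mid=7, arr[mid]=34 -> 34 < 38, search right half
lo=8 > hi=7, target 38 not found

Binary search determines that 38 is not in the array after 4 comparisons. The search space was exhausted without finding the target.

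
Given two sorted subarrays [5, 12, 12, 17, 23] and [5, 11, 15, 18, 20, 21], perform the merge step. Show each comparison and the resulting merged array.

Merging process:

Compare 5 vs 5: take 5 from left. Merged: [5]
Compare 12 vs 5: take 5 from right. Merged: [5, 5]
Compare 12 vs 11: take 11 from right. Merged: [5, 5, 11]
Compare 12 vs 15: take 12 from left. Merged: [5, 5, 11, 12]
Compare 12 vs 15: take 12 from left. Merged: [5, 5, 11, 12, 12]
Compare 17 vs 15: take 15 from right. Merged: [5, 5, 11, 12, 12, 15]
Compare 17 vs 18: take 17 from left. Merged: [5, 5, 11, 12, 12, 15, 17]
Compare 23 vs 18: take 18 from right. Merged: [5, 5, 11, 12, 12, 15, 17, 18]
Compare 23 vs 20: take 20 from right. Merged: [5, 5, 11, 12, 12, 15, 17, 18, 20]
Compare 23 vs 21: take 21 from right. Merged: [5, 5, 11, 12, 12, 15, 17, 18, 20, 21]
Append remaining from left: [23]. Merged: [5, 5, 11, 12, 12, 15, 17, 18, 20, 21, 23]

Final merged array: [5, 5, 11, 12, 12, 15, 17, 18, 20, 21, 23]
Total comparisons: 10

The merged array is [5, 5, 11, 12, 12, 15, 17, 18, 20, 21, 23], requiring 10 comparisons. The merge step runs in O(n) time where n is the total number of elements.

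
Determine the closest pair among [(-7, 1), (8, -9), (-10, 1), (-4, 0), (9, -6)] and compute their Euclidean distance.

Computing all pairwise distances among 5 points:

d((-7, 1), (8, -9)) = 18.0278
d((-7, 1), (-10, 1)) = 3.0 <-- minimum
d((-7, 1), (-4, 0)) = 3.1623
d((-7, 1), (9, -6)) = 17.4642
d((8, -9), (-10, 1)) = 20.5913
d((8, -9), (-4, 0)) = 15.0
d((8, -9), (9, -6)) = 3.1623
d((-10, 1), (-4, 0)) = 6.0828
d((-10, 1), (9, -6)) = 20.2485
d((-4, 0), (9, -6)) = 14.3178

Closest pair: (-7, 1) and (-10, 1) with distance 3.0

The closest pair is (-7, 1) and (-10, 1) with Euclidean distance 3.0. For 5 points, brute-force pairwise comparison is shown above. For large n, the divide-and-conquer algorithm (sort by x, recurse on halves, check the dividing strip) achieves O(n log n).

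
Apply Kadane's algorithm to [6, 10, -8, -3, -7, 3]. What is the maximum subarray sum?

Using Kadane's algorithm on [6, 10, -8, -3, -7, 3]:

Scanning through the array:
Position 1 (value 10): max_ending_here = 16, max_so_far = 16
Position 2 (value -8): max_ending_here = 8, max_so_far = 16
Position 3 (value -3): max_ending_here = 5, max_so_far = 16
Position 4 (value -7): max_ending_here = -2, max_so_far = 16
Position 5 (value 3): max_ending_here = 3, max_so_far = 16

Maximum subarray: [6, 10]
Maximum sum: 16

The maximum subarray is [6, 10] with sum 16. This subarray runs from index 0 to index 1.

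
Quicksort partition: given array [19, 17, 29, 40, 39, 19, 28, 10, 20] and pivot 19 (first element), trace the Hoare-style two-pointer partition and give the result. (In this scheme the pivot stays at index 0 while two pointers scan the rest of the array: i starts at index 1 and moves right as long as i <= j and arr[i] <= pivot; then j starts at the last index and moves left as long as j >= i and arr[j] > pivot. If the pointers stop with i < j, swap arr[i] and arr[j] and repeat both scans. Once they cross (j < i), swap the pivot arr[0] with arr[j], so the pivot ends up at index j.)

Hoare-style two-pointer partition with pivot = 19:

Initial array: [19, 17, 29, 40, 39, 19, 28, 10, 20]

Pointers start at i = 1, j = 8.
i stops at index 2 (arr[2]=29 > 19), j stops at index 7 (arr[7]=10 <= 19): swap arr[2] and arr[7], array becomes [19, 17, 10, 40, 39, 19, 28, 29, 20]
i stops at index 3 (arr[3]=40 > 19), j stops at index 5 (arr[5]=19 <= 19): swap arr[3] and arr[5], array becomes [19, 17, 10, 19, 39, 40, 28, 29, 20]
i ends at 4, j ends at 3: the pointers have crossed (j < i), so scanning stops.

Swap pivot arr[0] with arr[3] to place pivot at position 3: [19, 17, 10, 19, 39, 40, 28, 29, 20]
Pivot position: 3

After partitioning with pivot 19, the array becomes [19, 17, 10, 19, 39, 40, 28, 29, 20]. The pivot is placed at index 3. All elements to the left of the pivot are <= 19, and all elements to the right are > 19.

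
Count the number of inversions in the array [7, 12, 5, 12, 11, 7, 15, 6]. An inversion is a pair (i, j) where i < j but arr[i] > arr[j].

Finding inversions in [7, 12, 5, 12, 11, 7, 15, 6]:

(0, 2): arr[0]=7 > arr[2]=5
(0, 7): arr[0]=7 > arr[7]=6
(1, 2): arr[1]=12 > arr[2]=5
(1, 4): arr[1]=12 > arr[4]=11
(1, 5): arr[1]=12 > arr[5]=7
(1, 7): arr[1]=12 > arr[7]=6
(3, 4): arr[3]=12 > arr[4]=11
(3, 5): arr[3]=12 > arr[5]=7
(3, 7): arr[3]=12 > arr[7]=6
(4, 5): arr[4]=11 > arr[5]=7
(4, 7): arr[4]=11 > arr[7]=6
(5, 7): arr[5]=7 > arr[7]=6
(6, 7): arr[6]=15 > arr[7]=6

Total inversions: 13

The array has 13 inversion(s): (0,2), (0,7), (1,2), (1,4), (1,5), (1,7), (3,4), (3,5), (3,7), (4,5), (4,7), (5,7), (6,7). Each pair (i,j) satisfies i < j and arr[i] > arr[j].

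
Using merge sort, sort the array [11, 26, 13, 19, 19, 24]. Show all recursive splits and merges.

Merge sort trace:

Split: [11, 26, 13, 19, 19, 24] -> [11, 26, 13] and [19, 19, 24]
  Split: [11, 26, 13] -> [11] and [26, 13]
    Split: [26, 13] -> [26] and [13]
    Merge: [26] + [13] -> [13, 26]
  Merge: [11] + [13, 26] -> [11, 13, 26]
  Split: [19, 19, 24] -> [19] and [19, 24]
    Split: [19, 24] -> [19] and [24]
    Merge: [19] + [24] -> [19, 24]
  Merge: [19] + [19, 24] -> [19, 19, 24]
Merge: [11, 13, 26] + [19, 19, 24] -> [11, 13, 19, 19, 24, 26]

Final sorted array: [11, 13, 19, 19, 24, 26]

The merge sort proceeds by recursively splitting the array and merging sorted halves.
After all merges, the sorted array is [11, 13, 19, 19, 24, 26].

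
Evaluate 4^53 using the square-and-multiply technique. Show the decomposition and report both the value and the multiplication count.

Computing 4^53 by squaring (build up from 4^1; each line after the first costs one multiplication):

4^1 = 4
4^2 = (4^1)^2 = 4^2 = 16
4^3 = 4 * 4^2 = 4 * 16 = 64
4^6 = (4^3)^2 = 64^2 = 4096
4^12 = (4^6)^2 = 4096^2 = 16777216
4^13 = 4 * 4^12 = 4 * 16777216 = 67108864
4^26 = (4^13)^2 = 67108864^2 = 4503599627370496
4^52 = (4^26)^2 = 4503599627370496^2 = 20282409603651670423947251286016
4^53 = 4 * 4^52 = 4 * 20282409603651670423947251286016 = 81129638414606681695789005144064

Result: 81129638414606681695789005144064
Multiplications needed: 8 (8 lines after 4^1)

4^53 = 81129638414606681695789005144064. Using exponentiation by squaring, this requires 8 multiplications. The key idea: if the exponent is even, square the half-power; if odd, multiply by the base once.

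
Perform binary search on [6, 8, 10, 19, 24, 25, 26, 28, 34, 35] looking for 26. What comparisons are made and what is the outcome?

Binary search for 26 in [6, 8, 10, 19, 24, 25, 26, 28, 34, 35]:

lo=0, hi=9, mid=4, arr[mid]=24 -> 24 < 26, search right half
lo=5, hi=9, mid=7, arr[mid]=28 -> 28 > 26, search left half
lo=5, hi=6, mid=5, arr[mid]=25 -> 25 < 26, search right half
lo=6, hi=6, mid=6, arr[mid]=26 -> Found target at index 6!

Binary search finds 26 at index 6 after 4 comparisons. The search repeatedly halves the search space by comparing with the middle element.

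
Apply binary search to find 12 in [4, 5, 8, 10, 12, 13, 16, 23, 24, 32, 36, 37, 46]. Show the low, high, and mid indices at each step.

Binary search for 12 in [4, 5, 8, 10, 12, 13, 16, 23, 24, 32, 36, 37, 46]:

lo=0, hi=12, mid=6, arr[mid]=16 -> 16 > 12, search left half
lo=0, hi=5, mid=2, arr[mid]=8 -> 8 < 12, search right half
lo=3, hi=5, mid=4, arr[mid]=12 -> Found target at index 4!

Binary search finds 12 at index 4 after 3 comparisons. The search repeatedly halves the search space by comparing with the middle element.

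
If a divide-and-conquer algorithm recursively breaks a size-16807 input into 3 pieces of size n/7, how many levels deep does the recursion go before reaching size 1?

For divide and conquer with division factor 7:

Problem sizes at each level:
Level 0: 16807
Level 1: 2401
Level 2: 343
Level 3: 49
Level 4: 7
Level 5: 1

The root is level 0 and the size-1 base case is level 5 (the tree spans levels 0 through 5, i.e. 6 levels counting the root), so the depth is the number of divisions: log_7(16807) = 5

The recursion tree depth is log_7(16807) = 5. At each level, the problem size is divided by 7, so it takes 5 divisions to reduce to a base case of size 1. The algorithm makes 3 recursive calls at each level.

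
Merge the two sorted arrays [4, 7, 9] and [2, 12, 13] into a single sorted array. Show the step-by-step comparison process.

Merging process:

Compare 4 vs 2: take 2 from right. Merged: [2]
Compare 4 vs 12: take 4 from left. Merged: [2, 4]
Compare 7 vs 12: take 7 from left. Merged: [2, 4, 7]
Compare 9 vs 12: take 9 from left. Merged: [2, 4, 7, 9]
Append remaining from right: [12, 13]. Merged: [2, 4, 7, 9, 12, 13]

Final merged array: [2, 4, 7, 9, 12, 13]
Total comparisons: 4

The merged array is [2, 4, 7, 9, 12, 13], requiring 4 comparisons. The merge step runs in O(n) time where n is the total number of elements.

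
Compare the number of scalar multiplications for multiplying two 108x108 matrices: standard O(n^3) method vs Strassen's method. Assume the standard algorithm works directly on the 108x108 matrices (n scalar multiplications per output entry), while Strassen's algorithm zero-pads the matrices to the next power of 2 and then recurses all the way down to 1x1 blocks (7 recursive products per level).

Matrix multiplication for 108x108 matrices:

Strassen's algorithm requires power-of-2 dimensions. Pad 108x108 to 128x128 (next power of 2).

Standard algorithm: 108^3 = 1259712 multiplications
Strassen's algorithm: 7^(log2(128)) = 7^7 = 823543 multiplications
Savings: 1259712 - 823543 = 436169 multiplications

Standard: 1259712 multiplications (108^3). Strassen: 823543 multiplications (7^7, after padding to 128x128). Strassen reduces 8 recursive multiplications to 7 at each level.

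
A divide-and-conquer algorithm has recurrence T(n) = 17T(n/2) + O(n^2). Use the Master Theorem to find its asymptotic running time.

Master Theorem for T(n) = 17T(n/2) + O(n^2):

a = 17, b = 2, c = 2
log_b(a) = log_2(17) = 4.0875

Case 1: c = 2 < log_2(17) = 4.0875
T(n) = O(n^(log_2 17))

For T(n) = 17T(n/2) + O(n^2): log_2(17) = 4.0875. This is Case 1 of the Master Theorem (c < log_b(a), work dominated by leaves), giving O(n^(log_2 17)).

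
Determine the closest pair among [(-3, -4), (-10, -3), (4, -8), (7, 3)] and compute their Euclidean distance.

Computing all pairwise distances among 4 points:

d((-3, -4), (-10, -3)) = 7.0711 <-- minimum
d((-3, -4), (4, -8)) = 8.0623
d((-3, -4), (7, 3)) = 12.2066
d((-10, -3), (4, -8)) = 14.8661
d((-10, -3), (7, 3)) = 18.0278
d((4, -8), (7, 3)) = 11.4018

Closest pair: (-3, -4) and (-10, -3) with distance 7.0711

The closest pair is (-3, -4) and (-10, -3) with Euclidean distance 7.0711. For 4 points, brute-force pairwise comparison is shown above. For large n, the divide-and-conquer algorithm (sort by x, recurse on halves, check the dividing strip) achieves O(n log n).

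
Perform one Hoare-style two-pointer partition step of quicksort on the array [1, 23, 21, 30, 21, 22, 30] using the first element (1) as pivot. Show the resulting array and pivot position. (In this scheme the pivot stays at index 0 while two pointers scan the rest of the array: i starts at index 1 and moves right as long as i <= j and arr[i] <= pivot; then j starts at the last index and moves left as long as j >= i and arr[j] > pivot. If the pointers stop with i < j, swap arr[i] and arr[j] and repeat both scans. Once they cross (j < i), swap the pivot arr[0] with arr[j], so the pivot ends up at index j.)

Hoare-style two-pointer partition with pivot = 1:

Initial array: [1, 23, 21, 30, 21, 22, 30]

Pointers start at i = 1, j = 6.
i ends at 1, j ends at 0: the pointers have crossed (j < i), so scanning stops.

j = 0, so swapping arr[0] with arr[j] leaves the pivot at position 0: [1, 23, 21, 30, 21, 22, 30]
Pivot position: 0

After partitioning with pivot 1, the array becomes [1, 23, 21, 30, 21, 22, 30]. The pivot is placed at index 0. All elements to the left of the pivot are <= 1, and all elements to the right are > 1.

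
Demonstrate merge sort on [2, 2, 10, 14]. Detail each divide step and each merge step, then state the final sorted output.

Merge sort trace:

Split: [2, 2, 10, 14] -> [2, 2] and [10, 14]
  Split: [2, 2] -> [2] and [2]
  Merge: [2] + [2] -> [2, 2]
  Split: [10, 14] -> [10] and [14]
  Merge: [10] + [14] -> [10, 14]
Merge: [2, 2] + [10, 14] -> [2, 2, 10, 14]

Final sorted array: [2, 2, 10, 14]

The merge sort proceeds by recursively splitting the array and merging sorted halves.
After all merges, the sorted array is [2, 2, 10, 14].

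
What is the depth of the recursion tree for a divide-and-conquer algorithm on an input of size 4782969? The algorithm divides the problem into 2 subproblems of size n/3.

For divide and conquer with division factor 3:

Problem sizes at each level:
Level 0: 4782969
Level 1: 1594323
Level 2: 531441
Level 3: 177147
Level 4: 59049
Level 5: 19683
Level 6: 6561
Level 7: 2187
Level 8: 729
Level 9: 243
Level 10: 81
Level 11: 27
Level 12: 9
Level 13: 3
Level 14: 1

The root is level 0 and the size-1 base case is level 14 (the tree spans levels 0 through 14, i.e. 15 levels counting the root), so the depth is the number of divisions: log_3(4782969) = 14

The recursion tree depth is log_3(4782969) = 14. At each level, the problem size is divided by 3, so it takes 14 divisions to reduce to a base case of size 1. The algorithm makes 2 recursive calls at each level.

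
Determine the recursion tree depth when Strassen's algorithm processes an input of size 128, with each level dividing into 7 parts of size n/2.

For divide and conquer with division factor 2:

Problem sizes at each level:
Level 0: 128
Level 1: 64
Level 2: 32
Level 3: 16
Level 4: 8
Level 5: 4
Level 6: 2
Level 7: 1

The root is level 0 and the size-1 base case is level 7 (the tree spans levels 0 through 7, i.e. 8 levels counting the root), so the depth is the number of divisions: log_2(128) = 7

The recursion tree depth is log_2(128) = 7. At each level, the problem size is divided by 2, so it takes 7 divisions to reduce to a base case of size 1. The algorithm makes 7 recursive calls at each level.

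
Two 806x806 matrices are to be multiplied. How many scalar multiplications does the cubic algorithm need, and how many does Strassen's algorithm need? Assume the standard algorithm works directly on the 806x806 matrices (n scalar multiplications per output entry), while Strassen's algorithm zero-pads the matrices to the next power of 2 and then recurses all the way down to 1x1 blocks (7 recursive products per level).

Matrix multiplication for 806x806 matrices:

Strassen's algorithm requires power-of-2 dimensions. Pad 806x806 to 1024x1024 (next power of 2).

Standard algorithm: 806^3 = 523606616 multiplications
Strassen's algorithm: 7^(log2(1024)) = 7^10 = 282475249 multiplications
Savings: 523606616 - 282475249 = 241131367 multiplications

Standard: 523606616 multiplications (806^3). Strassen: 282475249 multiplications (7^10, after padding to 1024x1024). Strassen reduces 8 recursive multiplications to 7 at each level.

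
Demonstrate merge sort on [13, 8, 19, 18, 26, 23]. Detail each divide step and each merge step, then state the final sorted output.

Merge sort trace:

Split: [13, 8, 19, 18, 26, 23] -> [13, 8, 19] and [18, 26, 23]
  Split: [13, 8, 19] -> [13] and [8, 19]
    Split: [8, 19] -> [8] and [19]
    Merge: [8] + [19] -> [8, 19]
  Merge: [13] + [8, 19] -> [8, 13, 19]
  Split: [18, 26, 23] -> [18] and [26, 23]
    Split: [26, 23] -> [26] and [23]
    Merge: [26] + [23] -> [23, 26]
  Merge: [18] + [23, 26] -> [18, 23, 26]
Merge: [8, 13, 19] + [18, 23, 26] -> [8, 13, 18, 19, 23, 26]

Final sorted array: [8, 13, 18, 19, 23, 26]

The merge sort proceeds by recursively splitting the array and merging sorted halves.
After all merges, the sorted array is [8, 13, 18, 19, 23, 26].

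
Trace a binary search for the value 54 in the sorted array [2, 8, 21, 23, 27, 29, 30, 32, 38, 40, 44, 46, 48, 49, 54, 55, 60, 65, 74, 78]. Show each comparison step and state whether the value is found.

Binary search for 54 in [2, 8, 21, 23, 27, 29, 30, 32, 38, 40, 44, 46, 48, 49, 54, 55, 60, 65, 74, 78]:

lo=0, hi=19, mid=9, arr[mid]=40 -> 40 < 54, search right half
lo=10, hi=19, mid=14, arr[mid]=54 -> Found target at index 14!

Binary search finds 54 at index 14 after 2 comparisons. The search repeatedly halves the search space by comparing with the middle element.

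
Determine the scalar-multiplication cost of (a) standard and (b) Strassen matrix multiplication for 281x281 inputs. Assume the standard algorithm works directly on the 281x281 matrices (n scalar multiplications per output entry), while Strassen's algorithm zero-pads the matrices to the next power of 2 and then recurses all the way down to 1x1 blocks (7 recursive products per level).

Matrix multiplication for 281x281 matrices:

Strassen's algorithm requires power-of-2 dimensions. Pad 281x281 to 512x512 (next power of 2).

Standard algorithm: 281^3 = 22188041 multiplications
Strassen's algorithm: 7^(log2(512)) = 7^9 = 40353607 multiplications
Difference: 22188041 - 40353607 = -18165566 (Strassen uses MORE here due to padding overhead — for small or just-over-power-of-2 n, padding can outweigh the per-level savings)

Standard: 22188041 multiplications (281^3). Strassen: 40353607 multiplications (7^9, after padding to 512x512). Strassen reduces 8 recursive multiplications to 7 at each level.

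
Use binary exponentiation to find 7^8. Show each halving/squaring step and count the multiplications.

Computing 7^8 by squaring (build up from 7^1; each line after the first costs one multiplication):

7^1 = 7
7^2 = (7^1)^2 = 7^2 = 49
7^4 = (7^2)^2 = 49^2 = 2401
7^8 = (7^4)^2 = 2401^2 = 5764801

Result: 5764801
Multiplications needed: 3 (3 lines after 7^1)

7^8 = 5764801. Using exponentiation by squaring, this requires 3 multiplications. The key idea: if the exponent is even, square the half-power; if odd, multiply by the base once.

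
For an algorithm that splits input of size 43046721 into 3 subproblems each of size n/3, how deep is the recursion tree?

For divide and conquer with division factor 3:

Problem sizes at each level:
Level 0: 43046721
Level 1: 14348907
Level 2: 4782969
Level 3: 1594323
Level 4: 531441
Level 5: 177147
Level 6: 59049
Level 7: 19683
Level 8: 6561
Level 9: 2187
Level 10: 729
Level 11: 243
Level 12: 81
Level 13: 27
Level 14: 9
Level 15: 3
Level 16: 1

The root is level 0 and the size-1 base case is level 16 (the tree spans levels 0 through 16, i.e. 17 levels counting the root), so the depth is the number of divisions: log_3(43046721) = 16

The recursion tree depth is log_3(43046721) = 16. At each level, the problem size is divided by 3, so it takes 16 divisions to reduce to a base case of size 1. The algorithm makes 3 recursive calls at each level.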